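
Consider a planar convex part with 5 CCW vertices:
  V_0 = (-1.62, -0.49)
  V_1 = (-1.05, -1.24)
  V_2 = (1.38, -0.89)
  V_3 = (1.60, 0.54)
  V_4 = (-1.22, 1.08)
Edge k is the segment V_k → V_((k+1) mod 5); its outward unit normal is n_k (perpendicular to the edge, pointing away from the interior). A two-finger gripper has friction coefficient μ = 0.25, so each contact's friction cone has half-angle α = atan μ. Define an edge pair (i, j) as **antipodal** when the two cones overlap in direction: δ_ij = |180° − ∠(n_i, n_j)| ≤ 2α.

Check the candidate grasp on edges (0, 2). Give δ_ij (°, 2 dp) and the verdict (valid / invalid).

δ = 45.98°, invalid

α = atan 0.25 = 14.04°;  2α = 28.07°
edge 0: e_0 = (+0.57, -0.75);  n_0 = (-0.7962, -0.6051)
edge 2: e_2 = (+0.22, +1.43);  n_2 = (+0.9884, -0.1521)
∠(n_0, n_2) = 134.02°
δ = |180° − 134.02°| = 45.98°
45.98° > 2α = 28.07°  →  invalid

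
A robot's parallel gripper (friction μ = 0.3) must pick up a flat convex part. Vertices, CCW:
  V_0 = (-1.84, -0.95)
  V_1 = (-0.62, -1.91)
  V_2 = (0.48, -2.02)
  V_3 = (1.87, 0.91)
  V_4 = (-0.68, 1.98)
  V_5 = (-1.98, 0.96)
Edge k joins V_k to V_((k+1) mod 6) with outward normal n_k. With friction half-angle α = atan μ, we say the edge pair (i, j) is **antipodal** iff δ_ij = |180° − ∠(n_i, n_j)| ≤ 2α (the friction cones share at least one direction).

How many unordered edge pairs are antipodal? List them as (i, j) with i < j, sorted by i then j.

count = 4; pairs: (0,3), (1,3), (2,4), (2,5)

α = atan 0.3 = 16.70°;  2α = 33.40°
n_0 = (-0.6184, -0.7859)
n_1 = (-0.0995, -0.9950)
n_2 = (+0.9035, -0.4286)
n_3 = (+0.3869, +0.9221)
n_4 = (-0.6173, +0.7867)
n_5 = (-0.9973, -0.0731)
  (0,1): δ = 147.51°  ·
  (0,2): δ = 77.18°  ·
  (0,3): δ = 15.44°  ✓
  (0,4): δ = 76.32°  ·
  (0,5): δ = 132.39°  ·
  (1,2): δ = 109.67°  ·
  (1,3): δ = 17.05°  ✓
  (1,4): δ = 43.83°  ·
  (1,5): δ = 99.90°  ·
  (2,3): δ = 87.38°  ·
  (2,4): δ = 26.50°  ✓
  (2,5): δ = 29.57°  ✓
  (3,4): δ = 119.12°  ·
  (3,5): δ = 63.04°  ·
  (4,5): δ = 123.93°  ·
antipodal pairs: 4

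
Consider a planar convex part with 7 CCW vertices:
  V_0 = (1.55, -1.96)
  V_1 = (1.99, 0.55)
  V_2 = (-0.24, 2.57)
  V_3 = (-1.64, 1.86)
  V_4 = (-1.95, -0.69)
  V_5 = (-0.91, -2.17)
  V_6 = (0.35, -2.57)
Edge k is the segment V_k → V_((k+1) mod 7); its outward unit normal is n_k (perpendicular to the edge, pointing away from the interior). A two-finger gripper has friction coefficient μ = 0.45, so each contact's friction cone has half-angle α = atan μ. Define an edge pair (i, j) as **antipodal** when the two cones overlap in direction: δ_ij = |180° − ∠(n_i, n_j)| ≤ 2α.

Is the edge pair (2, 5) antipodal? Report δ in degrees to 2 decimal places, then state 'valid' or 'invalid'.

α = atan 0.45 = 24.23°;  2α = 48.46°
edge 2: e_2 = (-1.40, -0.71);  n_2 = (-0.4523, +0.8919)
edge 5: e_5 = (+1.26, -0.40);  n_5 = (-0.3026, -0.9531)
∠(n_2, n_5) = 135.50°
δ = |180° − 135.50°| = 44.50°
44.50° ≤ 2α = 48.46°  →  valid

δ = 44.50°, valid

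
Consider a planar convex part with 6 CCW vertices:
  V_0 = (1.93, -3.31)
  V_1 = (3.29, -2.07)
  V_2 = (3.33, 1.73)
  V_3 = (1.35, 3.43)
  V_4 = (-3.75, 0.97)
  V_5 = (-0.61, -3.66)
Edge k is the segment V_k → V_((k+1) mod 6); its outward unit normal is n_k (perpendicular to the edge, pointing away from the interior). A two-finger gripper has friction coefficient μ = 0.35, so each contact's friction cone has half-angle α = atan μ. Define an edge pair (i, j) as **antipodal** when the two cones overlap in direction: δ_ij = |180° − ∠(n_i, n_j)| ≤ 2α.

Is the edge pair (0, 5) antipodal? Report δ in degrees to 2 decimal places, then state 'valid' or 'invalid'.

δ = 145.49°, invalid

α = atan 0.35 = 19.29°;  2α = 38.58°
edge 0: e_0 = (+1.36, +1.24);  n_0 = (+0.6738, -0.7390)
edge 5: e_5 = (+2.54, +0.35);  n_5 = (+0.1365, -0.9906)
∠(n_0, n_5) = 34.51°
δ = |180° − 34.51°| = 145.49°
145.49° > 2α = 38.58°  →  invalid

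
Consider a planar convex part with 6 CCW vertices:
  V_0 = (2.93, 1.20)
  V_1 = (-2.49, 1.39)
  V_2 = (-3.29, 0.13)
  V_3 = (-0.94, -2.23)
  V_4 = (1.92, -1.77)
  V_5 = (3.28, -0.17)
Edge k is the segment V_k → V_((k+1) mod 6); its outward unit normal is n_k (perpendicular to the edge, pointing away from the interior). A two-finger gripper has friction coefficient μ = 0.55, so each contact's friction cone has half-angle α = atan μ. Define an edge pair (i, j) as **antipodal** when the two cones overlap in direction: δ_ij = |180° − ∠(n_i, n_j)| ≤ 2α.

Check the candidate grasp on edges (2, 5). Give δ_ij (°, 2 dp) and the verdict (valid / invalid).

α = atan 0.55 = 28.81°;  2α = 57.62°
edge 2: e_2 = (+2.35, -2.36);  n_2 = (-0.7086, -0.7056)
edge 5: e_5 = (-0.35, +1.37);  n_5 = (+0.9689, +0.2475)
∠(n_2, n_5) = 149.45°
δ = |180° − 149.45°| = 30.55°
30.55° ≤ 2α = 57.62°  →  valid

δ = 30.55°, valid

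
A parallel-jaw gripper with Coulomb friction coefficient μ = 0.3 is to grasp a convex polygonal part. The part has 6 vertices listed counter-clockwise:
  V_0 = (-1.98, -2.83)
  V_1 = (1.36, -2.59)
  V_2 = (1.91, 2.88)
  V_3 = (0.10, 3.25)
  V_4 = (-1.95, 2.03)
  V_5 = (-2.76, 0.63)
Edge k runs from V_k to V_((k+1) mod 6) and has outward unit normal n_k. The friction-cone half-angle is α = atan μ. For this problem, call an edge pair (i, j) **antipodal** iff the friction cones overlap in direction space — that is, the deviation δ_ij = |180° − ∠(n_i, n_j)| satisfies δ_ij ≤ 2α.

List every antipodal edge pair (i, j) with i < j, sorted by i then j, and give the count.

count = 4; pairs: (0,2), (0,3), (1,4), (1,5)

α = atan 0.3 = 16.70°;  2α = 33.40°
n_0 = (+0.0717, -0.9974)
n_1 = (+0.9950, -0.1000)
n_2 = (+0.2003, +0.9797)
n_3 = (-0.5114, +0.8593)
n_4 = (-0.8656, +0.5008)
n_5 = (-0.9755, -0.2199)
  (0,1): δ = 99.85°  ·
  (0,2): δ = 15.66°  ✓
  (0,3): δ = 26.65°  ✓
  (0,4): δ = 55.84°  ·
  (0,5): δ = 98.59°  ·
  (1,2): δ = 95.81°  ·
  (1,3): δ = 53.50°  ·
  (1,4): δ = 24.31°  ✓
  (1,5): δ = 18.45°  ✓
  (2,3): δ = 137.69°  ·
  (2,4): δ = 108.50°  ·
  (2,5): δ = 65.74°  ·
  (3,4): δ = 150.81°  ·
  (3,5): δ = 108.05°  ·
  (4,5): δ = 137.24°  ·
antipodal pairs: 4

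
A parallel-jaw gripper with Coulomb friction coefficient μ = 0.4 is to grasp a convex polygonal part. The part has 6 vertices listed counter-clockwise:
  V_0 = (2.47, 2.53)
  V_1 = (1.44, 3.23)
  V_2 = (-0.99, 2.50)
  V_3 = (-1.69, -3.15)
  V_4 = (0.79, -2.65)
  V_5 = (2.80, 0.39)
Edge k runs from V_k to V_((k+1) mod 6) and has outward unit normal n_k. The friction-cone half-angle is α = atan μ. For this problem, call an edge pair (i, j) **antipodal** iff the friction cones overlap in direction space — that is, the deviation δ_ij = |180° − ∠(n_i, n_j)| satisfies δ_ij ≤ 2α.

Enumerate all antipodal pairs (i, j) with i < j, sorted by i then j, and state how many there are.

α = atan 0.4 = 21.80°;  2α = 43.60°
n_0 = (+0.5621, +0.8271)
n_1 = (-0.2877, +0.9577)
n_2 = (-0.9924, +0.1230)
n_3 = (+0.1976, -0.9803)
n_4 = (+0.8342, -0.5515)
n_5 = (+0.9883, +0.1524)
  (0,1): δ = 129.08°  ·
  (0,2): δ = 62.86°  ·
  (0,3): δ = 45.60°  ·
  (0,4): δ = 90.73°  ·
  (0,5): δ = 132.97°  ·
  (1,2): δ = 113.78°  ·
  (1,3): δ = 5.32°  ✓
  (1,4): δ = 39.81°  ✓
  (1,5): δ = 82.05°  ·
  (2,3): δ = 71.54°  ·
  (2,4): δ = 26.41°  ✓
  (2,5): δ = 15.83°  ✓
  (3,4): δ = 134.87°  ·
  (3,5): δ = 92.63°  ·
  (4,5): δ = 137.76°  ·
antipodal pairs: 4

count = 4; pairs: (1,3), (1,4), (2,4), (2,5)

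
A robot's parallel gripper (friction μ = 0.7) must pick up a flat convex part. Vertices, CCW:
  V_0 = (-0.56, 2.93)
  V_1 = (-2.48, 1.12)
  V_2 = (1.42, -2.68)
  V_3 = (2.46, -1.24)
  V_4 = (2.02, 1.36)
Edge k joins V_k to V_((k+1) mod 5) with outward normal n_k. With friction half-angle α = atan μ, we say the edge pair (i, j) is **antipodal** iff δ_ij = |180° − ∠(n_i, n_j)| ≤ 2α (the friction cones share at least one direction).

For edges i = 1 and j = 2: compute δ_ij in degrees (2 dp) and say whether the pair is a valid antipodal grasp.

α = atan 0.7 = 34.99°;  2α = 69.98°
edge 1: e_1 = (+3.90, -3.80);  n_1 = (-0.6979, -0.7162)
edge 2: e_2 = (+1.04, +1.44);  n_2 = (+0.8107, -0.5855)
∠(n_1, n_2) = 98.42°
δ = |180° − 98.42°| = 81.58°
81.58° > 2α = 69.98°  →  invalid

δ = 81.58°, invalid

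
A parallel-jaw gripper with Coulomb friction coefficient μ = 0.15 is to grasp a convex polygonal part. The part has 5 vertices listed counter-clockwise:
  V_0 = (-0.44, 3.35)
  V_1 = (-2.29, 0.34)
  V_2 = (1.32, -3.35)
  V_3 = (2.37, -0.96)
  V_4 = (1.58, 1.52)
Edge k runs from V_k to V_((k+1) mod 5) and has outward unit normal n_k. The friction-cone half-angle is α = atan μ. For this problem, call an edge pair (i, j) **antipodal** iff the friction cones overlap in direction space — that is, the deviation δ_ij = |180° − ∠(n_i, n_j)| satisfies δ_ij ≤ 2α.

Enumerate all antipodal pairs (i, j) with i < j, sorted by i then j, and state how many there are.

count = 2; pairs: (0,2), (1,4)

α = atan 0.15 = 8.53°;  2α = 17.06°
n_0 = (-0.8519, +0.5236)
n_1 = (-0.7148, -0.6993)
n_2 = (+0.9155, -0.4022)
n_3 = (+0.9528, +0.3035)
n_4 = (+0.6714, +0.7411)
  (0,1): δ = 104.05°  ·
  (0,2): δ = 7.86°  ✓
  (0,3): δ = 49.24°  ·
  (0,4): δ = 79.40°  ·
  (1,2): δ = 68.09°  ·
  (1,3): δ = 26.70°  ·
  (1,4): δ = 3.45°  ✓
  (2,3): δ = 138.61°  ·
  (2,4): δ = 108.46°  ·
  (3,4): δ = 149.84°  ·
antipodal pairs: 2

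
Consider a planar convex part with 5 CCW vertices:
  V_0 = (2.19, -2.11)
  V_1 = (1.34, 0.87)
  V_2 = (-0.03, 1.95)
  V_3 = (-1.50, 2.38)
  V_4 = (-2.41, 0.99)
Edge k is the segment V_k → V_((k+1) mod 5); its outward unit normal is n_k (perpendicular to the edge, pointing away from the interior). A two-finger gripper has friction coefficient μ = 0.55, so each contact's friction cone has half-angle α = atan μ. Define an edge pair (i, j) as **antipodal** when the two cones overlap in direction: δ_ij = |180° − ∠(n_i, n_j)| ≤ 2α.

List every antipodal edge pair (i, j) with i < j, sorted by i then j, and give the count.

count = 4; pairs: (0,3), (0,4), (1,4), (2,4)

α = atan 0.55 = 28.81°;  2α = 57.62°
n_0 = (+0.9616, +0.2743)
n_1 = (+0.6191, +0.7853)
n_2 = (+0.2808, +0.9598)
n_3 = (-0.8367, +0.5477)
n_4 = (-0.5589, -0.8293)
  (0,1): δ = 144.17°  ·
  (0,2): δ = 122.23°  ·
  (0,3): δ = 49.13°  ✓
  (0,4): δ = 40.10°  ✓
  (1,2): δ = 158.06°  ·
  (1,3): δ = 84.96°  ·
  (1,4): δ = 4.27°  ✓
  (2,3): δ = 106.91°  ·
  (2,4): δ = 17.67°  ✓
  (3,4): δ = 90.76°  ·
antipodal pairs: 4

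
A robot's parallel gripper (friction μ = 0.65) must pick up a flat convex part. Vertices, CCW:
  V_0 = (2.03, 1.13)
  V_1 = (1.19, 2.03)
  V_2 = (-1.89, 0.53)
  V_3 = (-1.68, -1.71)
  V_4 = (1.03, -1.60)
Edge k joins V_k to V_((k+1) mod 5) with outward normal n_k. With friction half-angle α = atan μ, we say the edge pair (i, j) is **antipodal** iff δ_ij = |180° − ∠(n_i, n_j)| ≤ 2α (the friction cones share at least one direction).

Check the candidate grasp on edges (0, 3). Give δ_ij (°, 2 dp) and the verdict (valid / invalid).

δ = 49.30°, valid

α = atan 0.65 = 33.02°;  2α = 66.05°
edge 0: e_0 = (-0.84, +0.90);  n_0 = (+0.7311, +0.6823)
edge 3: e_3 = (+2.71, +0.11);  n_3 = (+0.0406, -0.9992)
∠(n_0, n_3) = 130.70°
δ = |180° − 130.70°| = 49.30°
49.30° ≤ 2α = 66.05°  →  valid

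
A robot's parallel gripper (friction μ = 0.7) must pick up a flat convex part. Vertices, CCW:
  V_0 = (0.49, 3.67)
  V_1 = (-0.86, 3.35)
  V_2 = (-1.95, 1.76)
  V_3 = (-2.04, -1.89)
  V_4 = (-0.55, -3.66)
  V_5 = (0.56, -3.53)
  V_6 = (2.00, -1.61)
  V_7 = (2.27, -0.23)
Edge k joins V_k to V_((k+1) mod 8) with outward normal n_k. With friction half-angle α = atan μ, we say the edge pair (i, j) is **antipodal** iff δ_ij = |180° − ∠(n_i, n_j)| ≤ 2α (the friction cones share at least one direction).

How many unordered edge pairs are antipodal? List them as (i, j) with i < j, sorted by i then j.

α = atan 0.7 = 34.99°;  2α = 69.98°
n_0 = (-0.2306, +0.9730)
n_1 = (-0.8248, +0.5654)
n_2 = (-0.9997, +0.0247)
n_3 = (-0.7650, -0.6440)
n_4 = (+0.1163, -0.9932)
n_5 = (+0.8000, -0.6000)
n_6 = (+0.9814, -0.1920)
n_7 = (+0.9097, +0.4152)
  (0,1): δ = 137.77°  ·
  (0,2): δ = 104.75°  ·
  (0,3): δ = 63.24°  ✓
  (0,4): δ = 6.66°  ✓
  (0,5): δ = 39.79°  ✓
  (0,6): δ = 65.59°  ✓
  (0,7): δ = 101.20°  ·
  (1,2): δ = 146.98°  ·
  (1,3): δ = 105.48°  ·
  (1,4): δ = 48.89°  ✓
  (1,5): δ = 2.44°  ✓
  (1,6): δ = 23.36°  ✓
  (1,7): δ = 58.96°  ✓
  (2,3): δ = 138.50°  ·
  (2,4): δ = 81.91°  ·
  (2,5): δ = 35.46°  ✓
  (2,6): δ = 9.66°  ✓
  (2,7): δ = 25.94°  ✓
  (3,4): δ = 123.41°  ·
  (3,5): δ = 76.96°  ·
  (3,6): δ = 51.16°  ✓
  (3,7): δ = 15.56°  ✓
  (4,5): δ = 133.55°  ·
  (4,6): δ = 107.75°  ·
  (4,7): δ = 72.15°  ·
  (5,6): δ = 154.20°  ·
  (5,7): δ = 118.60°  ·
  (6,7): δ = 144.40°  ·
antipodal pairs: 13

count = 13; pairs: (0,3), (0,4), (0,5), (0,6), (1,4), (1,5), (1,6), (1,7), (2,5), (2,6), (2,7), (3,6), (3,7)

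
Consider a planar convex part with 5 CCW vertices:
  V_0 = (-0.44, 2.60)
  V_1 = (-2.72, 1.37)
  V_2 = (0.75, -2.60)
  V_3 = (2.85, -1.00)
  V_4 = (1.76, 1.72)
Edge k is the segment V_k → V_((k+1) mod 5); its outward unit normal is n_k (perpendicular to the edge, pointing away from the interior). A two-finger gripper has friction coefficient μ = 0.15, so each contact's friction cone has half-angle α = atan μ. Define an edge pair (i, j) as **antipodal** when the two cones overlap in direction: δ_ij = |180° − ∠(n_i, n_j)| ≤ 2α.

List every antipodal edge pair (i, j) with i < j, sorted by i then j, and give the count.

count = 1; pairs: (0,2)

α = atan 0.15 = 8.53°;  2α = 17.06°
n_0 = (-0.4748, +0.8801)
n_1 = (-0.7529, -0.6581)
n_2 = (+0.6060, -0.7954)
n_3 = (+0.9282, +0.3720)
n_4 = (+0.3714, +0.9285)
  (0,1): δ = 77.19°  ·
  (0,2): δ = 8.96°  ✓
  (0,3): δ = 83.49°  ·
  (0,4): δ = 129.85°  ·
  (1,2): δ = 93.85°  ·
  (1,3): δ = 19.32°  ·
  (1,4): δ = 27.04°  ·
  (2,3): δ = 105.47°  ·
  (2,4): δ = 59.11°  ·
  (3,4): δ = 133.64°  ·
antipodal pairs: 1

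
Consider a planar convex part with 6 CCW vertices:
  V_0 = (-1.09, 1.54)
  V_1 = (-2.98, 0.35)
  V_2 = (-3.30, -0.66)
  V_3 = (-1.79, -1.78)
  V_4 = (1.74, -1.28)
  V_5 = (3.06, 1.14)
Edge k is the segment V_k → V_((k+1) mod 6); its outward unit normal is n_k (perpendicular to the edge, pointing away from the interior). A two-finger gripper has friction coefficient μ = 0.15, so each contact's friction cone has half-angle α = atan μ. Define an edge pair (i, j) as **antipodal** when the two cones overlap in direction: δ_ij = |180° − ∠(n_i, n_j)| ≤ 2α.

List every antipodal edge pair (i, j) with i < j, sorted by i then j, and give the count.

α = atan 0.15 = 8.53°;  2α = 17.06°
n_0 = (-0.5328, +0.8462)
n_1 = (-0.9533, +0.3020)
n_2 = (-0.5957, -0.8032)
n_3 = (+0.1402, -0.9901)
n_4 = (+0.8779, -0.4789)
n_5 = (+0.0959, +0.9954)
  (0,1): δ = 139.78°  ·
  (0,2): δ = 68.76°  ·
  (0,3): δ = 24.13°  ·
  (0,4): δ = 29.19°  ·
  (0,5): δ = 142.30°  ·
  (1,2): δ = 108.99°  ·
  (1,3): δ = 64.36°  ·
  (1,4): δ = 11.03°  ✓
  (1,5): δ = 102.07°  ·
  (2,3): δ = 135.37°  ·
  (2,4): δ = 82.05°  ·
  (2,5): δ = 31.06°  ·
  (3,4): δ = 126.67°  ·
  (3,5): δ = 13.57°  ✓
  (4,5): δ = 66.90°  ·
antipodal pairs: 2

count = 2; pairs: (1,4), (3,5)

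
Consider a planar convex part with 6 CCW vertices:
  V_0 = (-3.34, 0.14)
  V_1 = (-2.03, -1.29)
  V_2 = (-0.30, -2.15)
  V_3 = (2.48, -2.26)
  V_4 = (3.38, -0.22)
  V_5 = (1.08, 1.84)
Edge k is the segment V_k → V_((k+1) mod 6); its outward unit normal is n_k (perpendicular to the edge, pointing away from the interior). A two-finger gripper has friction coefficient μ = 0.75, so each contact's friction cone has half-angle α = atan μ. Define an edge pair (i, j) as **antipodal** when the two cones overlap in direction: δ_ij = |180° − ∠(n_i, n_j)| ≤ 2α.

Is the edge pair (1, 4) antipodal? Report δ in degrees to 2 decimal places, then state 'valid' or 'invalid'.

α = atan 0.75 = 36.87°;  2α = 73.74°
edge 1: e_1 = (+1.73, -0.86);  n_1 = (-0.4451, -0.8955)
edge 4: e_4 = (-2.30, +2.06);  n_4 = (+0.6672, +0.7449)
∠(n_1, n_4) = 164.58°
δ = |180° − 164.58°| = 15.42°
15.42° ≤ 2α = 73.74°  →  valid

δ = 15.42°, valid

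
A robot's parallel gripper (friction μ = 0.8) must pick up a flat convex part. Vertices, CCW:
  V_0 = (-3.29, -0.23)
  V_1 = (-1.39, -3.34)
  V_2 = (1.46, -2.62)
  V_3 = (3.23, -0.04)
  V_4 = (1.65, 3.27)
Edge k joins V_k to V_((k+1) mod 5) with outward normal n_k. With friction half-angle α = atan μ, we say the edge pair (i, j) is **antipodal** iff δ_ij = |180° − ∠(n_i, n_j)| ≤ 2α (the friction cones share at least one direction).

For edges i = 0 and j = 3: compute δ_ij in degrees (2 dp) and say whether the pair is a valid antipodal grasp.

α = atan 0.8 = 38.66°;  2α = 77.32°
edge 0: e_0 = (+1.90, -3.11);  n_0 = (-0.8533, -0.5213)
edge 3: e_3 = (-1.58, +3.31);  n_3 = (+0.9025, +0.4308)
∠(n_0, n_3) = 174.09°
δ = |180° − 174.09°| = 5.91°
5.91° ≤ 2α = 77.32°  →  valid

δ = 5.91°, valid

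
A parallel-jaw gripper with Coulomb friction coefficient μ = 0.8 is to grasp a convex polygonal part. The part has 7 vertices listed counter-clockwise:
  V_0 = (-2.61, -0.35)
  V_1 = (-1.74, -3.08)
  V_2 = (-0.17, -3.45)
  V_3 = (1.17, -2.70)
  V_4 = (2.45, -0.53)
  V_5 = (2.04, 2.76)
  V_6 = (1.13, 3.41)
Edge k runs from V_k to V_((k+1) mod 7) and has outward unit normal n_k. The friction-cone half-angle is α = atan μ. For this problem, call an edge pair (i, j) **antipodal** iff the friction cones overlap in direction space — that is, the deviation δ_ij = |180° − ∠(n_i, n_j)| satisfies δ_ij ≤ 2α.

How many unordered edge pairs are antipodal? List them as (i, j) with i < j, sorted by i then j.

α = atan 0.8 = 38.66°;  2α = 77.32°
n_0 = (-0.9528, -0.3036)
n_1 = (-0.2294, -0.9733)
n_2 = (+0.4884, -0.8726)
n_3 = (+0.8613, -0.5081)
n_4 = (+0.9923, +0.1237)
n_5 = (+0.5812, +0.8137)
n_6 = (-0.7090, +0.7052)
  (0,1): δ = 120.94°  ·
  (0,2): δ = 78.44°  ·
  (0,3): δ = 48.21°  ✓
  (0,4): δ = 10.57°  ✓
  (0,5): δ = 36.79°  ✓
  (0,6): δ = 117.48°  ·
  (1,2): δ = 137.50°  ·
  (1,3): δ = 107.27°  ·
  (1,4): δ = 69.64°  ✓
  (1,5): δ = 22.28°  ✓
  (1,6): δ = 58.41°  ✓
  (2,3): δ = 149.77°  ·
  (2,4): δ = 112.13°  ·
  (2,5): δ = 64.77°  ✓
  (2,6): δ = 15.92°  ✓
  (3,4): δ = 142.36°  ·
  (3,5): δ = 95.00°  ·
  (3,6): δ = 14.31°  ✓
  (4,5): δ = 132.64°  ·
  (4,6): δ = 51.95°  ✓
  (5,6): δ = 99.31°  ·
antipodal pairs: 10

count = 10; pairs: (0,3), (0,4), (0,5), (1,4), (1,5), (1,6), (2,5), (2,6), (3,6), (4,6)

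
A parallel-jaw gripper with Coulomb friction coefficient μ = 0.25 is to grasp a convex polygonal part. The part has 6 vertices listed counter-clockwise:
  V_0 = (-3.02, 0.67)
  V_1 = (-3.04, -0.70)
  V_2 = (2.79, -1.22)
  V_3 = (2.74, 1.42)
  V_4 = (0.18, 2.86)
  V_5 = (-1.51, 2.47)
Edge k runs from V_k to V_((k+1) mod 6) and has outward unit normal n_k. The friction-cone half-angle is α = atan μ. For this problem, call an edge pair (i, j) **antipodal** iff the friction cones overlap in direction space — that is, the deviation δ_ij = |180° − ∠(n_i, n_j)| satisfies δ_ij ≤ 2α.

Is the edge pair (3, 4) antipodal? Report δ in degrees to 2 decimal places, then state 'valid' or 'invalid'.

δ = 137.65°, invalid

α = atan 0.25 = 14.04°;  2α = 28.07°
edge 3: e_3 = (-2.56, +1.44);  n_3 = (+0.4903, +0.8716)
edge 4: e_4 = (-1.69, -0.39);  n_4 = (-0.2249, +0.9744)
∠(n_3, n_4) = 42.35°
δ = |180° − 42.35°| = 137.65°
137.65° > 2α = 28.07°  →  invalid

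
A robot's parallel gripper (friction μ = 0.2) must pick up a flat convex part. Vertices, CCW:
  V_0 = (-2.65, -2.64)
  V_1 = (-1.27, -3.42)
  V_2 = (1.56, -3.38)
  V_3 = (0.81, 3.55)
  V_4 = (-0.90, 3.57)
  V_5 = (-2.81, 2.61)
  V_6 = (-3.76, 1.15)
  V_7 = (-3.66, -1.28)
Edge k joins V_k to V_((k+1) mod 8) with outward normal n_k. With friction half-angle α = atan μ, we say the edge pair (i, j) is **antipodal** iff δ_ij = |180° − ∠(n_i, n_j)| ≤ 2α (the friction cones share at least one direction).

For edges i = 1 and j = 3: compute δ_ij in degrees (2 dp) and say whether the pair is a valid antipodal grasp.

α = atan 0.2 = 11.31°;  2α = 22.62°
edge 1: e_1 = (+2.83, +0.04);  n_1 = (+0.0141, -0.9999)
edge 3: e_3 = (-1.71, +0.02);  n_3 = (+0.0117, +0.9999)
∠(n_1, n_3) = 178.52°
δ = |180° − 178.52°| = 1.48°
1.48° ≤ 2α = 22.62°  →  valid

δ = 1.48°, valid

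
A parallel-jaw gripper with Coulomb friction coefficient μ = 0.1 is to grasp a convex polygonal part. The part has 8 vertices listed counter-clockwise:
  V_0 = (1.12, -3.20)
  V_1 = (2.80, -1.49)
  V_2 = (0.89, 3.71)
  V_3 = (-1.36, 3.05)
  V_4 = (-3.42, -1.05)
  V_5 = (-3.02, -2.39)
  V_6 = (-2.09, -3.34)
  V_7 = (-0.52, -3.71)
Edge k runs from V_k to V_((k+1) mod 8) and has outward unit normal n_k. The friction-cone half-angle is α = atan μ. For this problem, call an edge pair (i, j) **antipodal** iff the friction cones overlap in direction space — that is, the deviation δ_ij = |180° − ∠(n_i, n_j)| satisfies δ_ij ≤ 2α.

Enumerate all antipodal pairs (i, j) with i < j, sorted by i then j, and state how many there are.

α = atan 0.1 = 5.71°;  2α = 11.42°
n_0 = (+0.7133, -0.7008)
n_1 = (+0.9387, +0.3448)
n_2 = (-0.2815, +0.9596)
n_3 = (-0.8936, +0.4490)
n_4 = (-0.9582, -0.2860)
n_5 = (-0.7146, -0.6995)
n_6 = (-0.2294, -0.9733)
n_7 = (+0.2969, -0.9549)
  (0,1): δ = 115.34°  ·
  (0,2): δ = 29.16°  ·
  (0,3): δ = 17.82°  ·
  (0,4): δ = 61.11°  ·
  (0,5): δ = 88.88°  ·
  (0,6): δ = 121.23°  ·
  (0,7): δ = 151.77°  ·
  (1,2): δ = 93.82°  ·
  (1,3): δ = 46.85°  ·
  (1,4): δ = 3.55°  ✓
  (1,5): δ = 24.22°  ·
  (1,6): δ = 56.57°  ·
  (1,7): δ = 87.11°  ·
  (2,3): δ = 133.02°  ·
  (2,4): δ = 89.73°  ·
  (2,5): δ = 61.96°  ·
  (2,6): δ = 29.61°  ·
  (2,7): δ = 0.93°  ✓
  (3,4): δ = 136.70°  ·
  (3,5): δ = 108.93°  ·
  (3,6): δ = 76.58°  ·
  (3,7): δ = 46.05°  ·
  (4,5): δ = 152.23°  ·
  (4,6): δ = 119.88°  ·
  (4,7): δ = 89.35°  ·
  (5,6): δ = 147.65°  ·
  (5,7): δ = 117.12°  ·
  (6,7): δ = 149.46°  ·
antipodal pairs: 2

count = 2; pairs: (1,4), (2,7)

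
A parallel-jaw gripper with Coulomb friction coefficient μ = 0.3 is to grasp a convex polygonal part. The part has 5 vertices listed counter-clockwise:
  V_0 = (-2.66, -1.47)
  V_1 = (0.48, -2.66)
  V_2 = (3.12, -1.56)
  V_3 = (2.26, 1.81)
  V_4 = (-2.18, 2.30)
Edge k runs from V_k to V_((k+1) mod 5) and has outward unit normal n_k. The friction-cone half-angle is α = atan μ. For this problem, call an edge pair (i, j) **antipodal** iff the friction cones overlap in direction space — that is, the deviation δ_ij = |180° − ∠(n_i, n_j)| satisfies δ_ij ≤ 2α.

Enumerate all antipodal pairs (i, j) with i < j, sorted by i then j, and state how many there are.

count = 3; pairs: (0,3), (1,3), (2,4)

α = atan 0.3 = 16.70°;  2α = 33.40°
n_0 = (-0.3544, -0.9351)
n_1 = (+0.3846, -0.9231)
n_2 = (+0.9689, +0.2473)
n_3 = (+0.1097, +0.9940)
n_4 = (-0.9920, +0.1263)
  (0,1): δ = 136.62°  ·
  (0,2): δ = 54.93°  ·
  (0,3): δ = 14.46°  ✓
  (0,4): δ = 103.50°  ·
  (1,2): δ = 98.30°  ·
  (1,3): δ = 28.92°  ✓
  (1,4): δ = 60.12°  ·
  (2,3): δ = 110.61°  ·
  (2,4): δ = 21.57°  ✓
  (3,4): δ = 90.96°  ·
antipodal pairs: 3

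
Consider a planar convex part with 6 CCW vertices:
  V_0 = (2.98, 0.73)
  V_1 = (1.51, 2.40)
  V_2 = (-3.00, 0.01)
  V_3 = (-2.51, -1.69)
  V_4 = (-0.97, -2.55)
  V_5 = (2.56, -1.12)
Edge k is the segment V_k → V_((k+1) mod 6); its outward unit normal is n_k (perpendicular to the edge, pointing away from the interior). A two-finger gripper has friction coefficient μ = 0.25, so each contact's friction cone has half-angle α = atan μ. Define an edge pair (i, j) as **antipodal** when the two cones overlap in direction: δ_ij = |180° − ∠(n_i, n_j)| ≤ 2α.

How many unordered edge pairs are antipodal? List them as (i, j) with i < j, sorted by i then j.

count = 3; pairs: (0,2), (0,3), (1,4)

α = atan 0.25 = 14.04°;  2α = 28.07°
n_0 = (+0.7506, +0.6607)
n_1 = (-0.4682, +0.8836)
n_2 = (-0.9609, -0.2770)
n_3 = (-0.4876, -0.8731)
n_4 = (+0.3755, -0.9268)
n_5 = (+0.9752, -0.2214)
  (0,1): δ = 103.43°  ·
  (0,2): δ = 25.28°  ✓
  (0,3): δ = 19.46°  ✓
  (0,4): δ = 70.70°  ·
  (0,5): δ = 125.85°  ·
  (1,2): δ = 101.84°  ·
  (1,3): δ = 57.10°  ·
  (1,4): δ = 5.87°  ✓
  (1,5): δ = 49.29°  ·
  (2,3): δ = 135.26°  ·
  (2,4): δ = 84.03°  ·
  (2,5): δ = 28.87°  ·
  (3,4): δ = 128.77°  ·
  (3,5): δ = 73.61°  ·
  (4,5): δ = 124.84°  ·
antipodal pairs: 3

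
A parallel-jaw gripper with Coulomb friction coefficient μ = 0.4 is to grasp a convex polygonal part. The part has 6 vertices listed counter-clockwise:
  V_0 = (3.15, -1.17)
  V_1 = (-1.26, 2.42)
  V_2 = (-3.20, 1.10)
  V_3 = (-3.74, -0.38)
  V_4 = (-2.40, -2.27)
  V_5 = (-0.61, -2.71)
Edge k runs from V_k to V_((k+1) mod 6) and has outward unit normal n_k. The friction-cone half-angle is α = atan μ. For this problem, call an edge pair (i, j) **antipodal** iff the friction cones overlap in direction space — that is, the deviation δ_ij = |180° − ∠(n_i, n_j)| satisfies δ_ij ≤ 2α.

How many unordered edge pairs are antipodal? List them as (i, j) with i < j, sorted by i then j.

α = atan 0.4 = 21.80°;  2α = 43.60°
n_0 = (+0.6313, +0.7755)
n_1 = (-0.5625, +0.8268)
n_2 = (-0.9394, +0.3428)
n_3 = (-0.8158, -0.5784)
n_4 = (-0.2387, -0.9711)
n_5 = (+0.3790, -0.9254)
  (0,1): δ = 106.62°  ·
  (0,2): δ = 70.90°  ·
  (0,3): δ = 15.52°  ✓
  (0,4): δ = 25.34°  ✓
  (0,5): δ = 61.42°  ·
  (1,2): δ = 144.28°  ·
  (1,3): δ = 88.90°  ·
  (1,4): δ = 48.04°  ·
  (1,5): δ = 11.96°  ✓
  (2,3): δ = 124.62°  ·
  (2,4): δ = 83.76°  ·
  (2,5): δ = 47.68°  ·
  (3,4): δ = 139.15°  ·
  (3,5): δ = 103.06°  ·
  (4,5): δ = 143.92°  ·
antipodal pairs: 3

count = 3; pairs: (0,3), (0,4), (1,5)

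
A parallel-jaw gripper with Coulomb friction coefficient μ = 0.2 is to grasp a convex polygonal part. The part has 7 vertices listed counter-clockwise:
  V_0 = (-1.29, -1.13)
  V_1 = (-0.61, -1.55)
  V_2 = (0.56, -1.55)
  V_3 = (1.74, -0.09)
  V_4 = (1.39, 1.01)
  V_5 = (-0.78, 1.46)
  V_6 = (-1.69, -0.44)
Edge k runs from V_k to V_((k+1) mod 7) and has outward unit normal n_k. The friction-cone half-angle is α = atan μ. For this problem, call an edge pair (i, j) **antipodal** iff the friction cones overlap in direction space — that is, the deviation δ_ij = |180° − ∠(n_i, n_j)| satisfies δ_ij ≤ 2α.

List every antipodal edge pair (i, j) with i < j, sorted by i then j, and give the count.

count = 4; pairs: (0,4), (1,4), (2,5), (3,6)

α = atan 0.2 = 11.31°;  2α = 22.62°
n_0 = (-0.5255, -0.8508)
n_1 = (+0.0000, -1.0000)
n_2 = (+0.7777, -0.6286)
n_3 = (+0.9529, +0.3032)
n_4 = (+0.2031, +0.9792)
n_5 = (-0.9019, +0.4320)
n_6 = (-0.8651, -0.5015)
  (0,1): δ = 148.30°  ·
  (0,2): δ = 97.24°  ·
  (0,3): δ = 40.65°  ·
  (0,4): δ = 19.99°  ✓
  (0,5): δ = 96.11°  ·
  (0,6): δ = 151.80°  ·
  (1,2): δ = 128.95°  ·
  (1,3): δ = 72.35°  ·
  (1,4): δ = 11.72°  ✓
  (1,5): δ = 64.41°  ·
  (1,6): δ = 120.10°  ·
  (2,3): δ = 123.40°  ·
  (2,4): δ = 62.77°  ·
  (2,5): δ = 13.35°  ✓
  (2,6): δ = 69.05°  ·
  (3,4): δ = 119.37°  ·
  (3,5): δ = 43.24°  ·
  (3,6): δ = 12.45°  ✓
  (4,5): δ = 103.88°  ·
  (4,6): δ = 48.18°  ·
  (5,6): δ = 124.31°  ·
antipodal pairs: 4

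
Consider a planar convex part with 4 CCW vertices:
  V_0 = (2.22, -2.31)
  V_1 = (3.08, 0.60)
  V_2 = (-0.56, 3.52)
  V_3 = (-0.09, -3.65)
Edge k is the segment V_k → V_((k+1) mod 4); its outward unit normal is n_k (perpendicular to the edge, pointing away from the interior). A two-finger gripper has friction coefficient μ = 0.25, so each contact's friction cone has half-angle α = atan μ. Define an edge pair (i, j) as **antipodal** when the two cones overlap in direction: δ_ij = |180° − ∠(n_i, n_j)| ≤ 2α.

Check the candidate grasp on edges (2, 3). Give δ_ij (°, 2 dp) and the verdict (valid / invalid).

δ = 63.63°, invalid

α = atan 0.25 = 14.04°;  2α = 28.07°
edge 2: e_2 = (+0.47, -7.17);  n_2 = (-0.9979, -0.0654)
edge 3: e_3 = (+2.31, +1.34);  n_3 = (+0.5018, -0.8650)
∠(n_2, n_3) = 116.37°
δ = |180° − 116.37°| = 63.63°
63.63° > 2α = 28.07°  →  invalid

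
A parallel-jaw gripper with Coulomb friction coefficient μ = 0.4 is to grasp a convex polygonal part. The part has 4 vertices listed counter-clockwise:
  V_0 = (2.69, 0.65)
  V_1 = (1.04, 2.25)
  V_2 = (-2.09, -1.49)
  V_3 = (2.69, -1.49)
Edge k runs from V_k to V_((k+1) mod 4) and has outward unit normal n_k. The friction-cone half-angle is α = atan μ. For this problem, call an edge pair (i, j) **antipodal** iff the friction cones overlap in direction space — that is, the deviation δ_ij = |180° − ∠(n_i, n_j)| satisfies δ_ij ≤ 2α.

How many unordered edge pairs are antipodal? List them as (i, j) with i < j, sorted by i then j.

α = atan 0.4 = 21.80°;  2α = 43.60°
n_0 = (+0.6961, +0.7179)
n_1 = (-0.7669, +0.6418)
n_2 = (+0.0000, -1.0000)
n_3 = (+1.0000, -0.0000)
  (0,1): δ = 85.81°  ·
  (0,2): δ = 44.12°  ·
  (0,3): δ = 134.12°  ·
  (1,2): δ = 50.07°  ·
  (1,3): δ = 39.93°  ✓
  (2,3): δ = 90.00°  ·
antipodal pairs: 1

count = 1; pairs: (1,3)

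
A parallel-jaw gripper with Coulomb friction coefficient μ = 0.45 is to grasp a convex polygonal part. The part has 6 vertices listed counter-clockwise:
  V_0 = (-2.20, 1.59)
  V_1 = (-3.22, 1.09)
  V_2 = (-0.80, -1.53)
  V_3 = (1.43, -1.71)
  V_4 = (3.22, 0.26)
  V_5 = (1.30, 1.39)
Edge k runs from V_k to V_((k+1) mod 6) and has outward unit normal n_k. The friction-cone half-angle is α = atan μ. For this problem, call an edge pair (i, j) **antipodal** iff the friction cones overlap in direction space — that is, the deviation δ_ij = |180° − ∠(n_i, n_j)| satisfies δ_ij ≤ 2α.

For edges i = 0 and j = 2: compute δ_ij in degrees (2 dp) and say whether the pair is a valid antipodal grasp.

α = atan 0.45 = 24.23°;  2α = 48.46°
edge 0: e_0 = (-1.02, -0.50);  n_0 = (-0.4402, +0.8979)
edge 2: e_2 = (+2.23, -0.18);  n_2 = (-0.0805, -0.9968)
∠(n_0, n_2) = 149.27°
δ = |180° − 149.27°| = 30.73°
30.73° ≤ 2α = 48.46°  →  valid

δ = 30.73°, valid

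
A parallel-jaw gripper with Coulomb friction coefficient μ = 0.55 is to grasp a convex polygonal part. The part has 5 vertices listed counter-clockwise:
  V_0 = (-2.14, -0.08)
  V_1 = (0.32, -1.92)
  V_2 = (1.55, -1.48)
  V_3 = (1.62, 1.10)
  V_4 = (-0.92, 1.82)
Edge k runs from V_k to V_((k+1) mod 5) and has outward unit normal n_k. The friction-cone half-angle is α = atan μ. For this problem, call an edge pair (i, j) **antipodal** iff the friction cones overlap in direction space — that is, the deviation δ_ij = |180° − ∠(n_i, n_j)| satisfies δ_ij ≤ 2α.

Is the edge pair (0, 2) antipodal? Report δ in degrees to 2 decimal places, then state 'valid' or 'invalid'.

δ = 54.76°, valid

α = atan 0.55 = 28.81°;  2α = 57.62°
edge 0: e_0 = (+2.46, -1.84);  n_0 = (-0.5990, -0.8008)
edge 2: e_2 = (+0.07, +2.58);  n_2 = (+0.9996, -0.0271)
∠(n_0, n_2) = 125.24°
δ = |180° − 125.24°| = 54.76°
54.76° ≤ 2α = 57.62°  →  valid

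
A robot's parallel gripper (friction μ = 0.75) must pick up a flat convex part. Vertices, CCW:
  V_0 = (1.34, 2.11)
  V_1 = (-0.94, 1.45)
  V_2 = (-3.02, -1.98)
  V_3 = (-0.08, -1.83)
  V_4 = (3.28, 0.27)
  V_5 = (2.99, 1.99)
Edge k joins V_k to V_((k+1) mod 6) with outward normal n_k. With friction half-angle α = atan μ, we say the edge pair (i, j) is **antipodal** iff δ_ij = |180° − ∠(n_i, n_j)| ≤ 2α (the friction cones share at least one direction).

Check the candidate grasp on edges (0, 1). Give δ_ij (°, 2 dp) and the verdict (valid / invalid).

α = atan 0.75 = 36.87°;  2α = 73.74°
edge 0: e_0 = (-2.28, -0.66);  n_0 = (-0.2781, +0.9606)
edge 1: e_1 = (-2.08, -3.43);  n_1 = (-0.8551, +0.5185)
∠(n_0, n_1) = 42.62°
δ = |180° − 42.62°| = 137.38°
137.38° > 2α = 73.74°  →  invalid

δ = 137.38°, invalid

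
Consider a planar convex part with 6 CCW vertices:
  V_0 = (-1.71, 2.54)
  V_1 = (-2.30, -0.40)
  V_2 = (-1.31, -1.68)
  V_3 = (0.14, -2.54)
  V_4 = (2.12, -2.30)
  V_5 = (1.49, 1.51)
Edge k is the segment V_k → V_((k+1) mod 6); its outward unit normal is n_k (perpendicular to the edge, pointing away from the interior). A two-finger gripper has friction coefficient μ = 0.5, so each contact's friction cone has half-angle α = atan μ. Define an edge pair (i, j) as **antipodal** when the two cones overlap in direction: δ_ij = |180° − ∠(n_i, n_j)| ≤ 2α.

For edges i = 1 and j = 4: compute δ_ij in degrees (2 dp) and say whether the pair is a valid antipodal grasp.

δ = 28.33°, valid

α = atan 0.5 = 26.57°;  2α = 53.13°
edge 1: e_1 = (+0.99, -1.28);  n_1 = (-0.7910, -0.6118)
edge 4: e_4 = (-0.63, +3.81);  n_4 = (+0.9866, +0.1631)
∠(n_1, n_4) = 151.67°
δ = |180° − 151.67°| = 28.33°
28.33° ≤ 2α = 53.13°  →  valid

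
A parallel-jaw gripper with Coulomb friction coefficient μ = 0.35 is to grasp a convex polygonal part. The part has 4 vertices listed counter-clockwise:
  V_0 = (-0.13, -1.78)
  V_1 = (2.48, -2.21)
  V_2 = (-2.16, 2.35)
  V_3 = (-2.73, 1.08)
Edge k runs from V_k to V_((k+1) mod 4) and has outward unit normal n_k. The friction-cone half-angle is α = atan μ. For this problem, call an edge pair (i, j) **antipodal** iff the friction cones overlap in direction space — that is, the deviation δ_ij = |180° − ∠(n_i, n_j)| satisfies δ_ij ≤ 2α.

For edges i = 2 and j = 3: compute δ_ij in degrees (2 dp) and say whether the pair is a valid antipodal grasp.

α = atan 0.35 = 19.29°;  2α = 38.58°
edge 2: e_2 = (-0.57, -1.27);  n_2 = (-0.9123, +0.4095)
edge 3: e_3 = (+2.60, -2.86);  n_3 = (-0.7399, -0.6727)
∠(n_2, n_3) = 66.45°
δ = |180° − 66.45°| = 113.55°
113.55° > 2α = 38.58°  →  invalid

δ = 113.55°, invalid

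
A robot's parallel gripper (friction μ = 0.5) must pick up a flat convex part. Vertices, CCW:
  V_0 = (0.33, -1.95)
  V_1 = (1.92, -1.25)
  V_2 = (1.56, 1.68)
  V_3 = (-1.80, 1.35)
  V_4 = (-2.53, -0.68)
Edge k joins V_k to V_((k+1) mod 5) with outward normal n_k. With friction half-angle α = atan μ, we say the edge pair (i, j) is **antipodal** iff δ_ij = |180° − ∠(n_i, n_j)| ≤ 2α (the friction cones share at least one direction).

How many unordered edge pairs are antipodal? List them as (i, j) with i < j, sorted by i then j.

α = atan 0.5 = 26.57°;  2α = 53.13°
n_0 = (+0.4029, -0.9152)
n_1 = (+0.9925, +0.1219)
n_2 = (-0.0977, +0.9952)
n_3 = (-0.9410, +0.3384)
n_4 = (-0.4058, -0.9139)
  (0,1): δ = 106.76°  ·
  (0,2): δ = 18.15°  ✓
  (0,3): δ = 46.46°  ✓
  (0,4): δ = 132.29°  ·
  (1,2): δ = 91.40°  ·
  (1,3): δ = 26.78°  ✓
  (1,4): δ = 59.05°  ·
  (2,3): δ = 115.39°  ·
  (2,4): δ = 29.55°  ✓
  (3,4): δ = 94.17°  ·
antipodal pairs: 4

count = 4; pairs: (0,2), (0,3), (1,3), (2,4)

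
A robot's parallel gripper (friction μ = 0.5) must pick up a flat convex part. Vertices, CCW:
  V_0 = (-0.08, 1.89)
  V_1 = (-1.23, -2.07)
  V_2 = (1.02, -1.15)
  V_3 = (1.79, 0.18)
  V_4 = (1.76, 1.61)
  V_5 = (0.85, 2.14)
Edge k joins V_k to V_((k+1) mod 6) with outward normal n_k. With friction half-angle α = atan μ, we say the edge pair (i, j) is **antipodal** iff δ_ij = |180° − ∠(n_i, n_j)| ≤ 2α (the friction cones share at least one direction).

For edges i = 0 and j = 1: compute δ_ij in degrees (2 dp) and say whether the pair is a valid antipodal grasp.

δ = 51.57°, valid

α = atan 0.5 = 26.57°;  2α = 53.13°
edge 0: e_0 = (-1.15, -3.96);  n_0 = (-0.9603, +0.2789)
edge 1: e_1 = (+2.25, +0.92);  n_1 = (+0.3785, -0.9256)
∠(n_0, n_1) = 128.43°
δ = |180° − 128.43°| = 51.57°
51.57° ≤ 2α = 53.13°  →  valid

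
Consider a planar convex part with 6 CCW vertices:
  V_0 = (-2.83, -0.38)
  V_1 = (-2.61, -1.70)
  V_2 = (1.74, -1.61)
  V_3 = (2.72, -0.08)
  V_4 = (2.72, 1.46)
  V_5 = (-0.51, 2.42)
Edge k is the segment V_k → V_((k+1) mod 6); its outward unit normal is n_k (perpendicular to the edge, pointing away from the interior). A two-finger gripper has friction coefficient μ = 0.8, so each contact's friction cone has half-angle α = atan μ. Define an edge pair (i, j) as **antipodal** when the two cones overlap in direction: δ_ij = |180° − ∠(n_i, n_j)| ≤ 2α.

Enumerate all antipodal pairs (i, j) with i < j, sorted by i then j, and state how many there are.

α = atan 0.8 = 38.66°;  2α = 77.32°
n_0 = (-0.9864, -0.1644)
n_1 = (+0.0207, -0.9998)
n_2 = (+0.8421, -0.5394)
n_3 = (+1.0000, -0.0000)
n_4 = (+0.2849, +0.9586)
n_5 = (-0.7700, +0.6380)
  (0,1): δ = 98.28°  ·
  (0,2): δ = 42.10°  ✓
  (0,3): δ = 9.46°  ✓
  (0,4): δ = 63.99°  ✓
  (0,5): δ = 130.89°  ·
  (1,2): δ = 123.83°  ·
  (1,3): δ = 91.19°  ·
  (1,4): δ = 17.74°  ✓
  (1,5): δ = 49.17°  ✓
  (2,3): δ = 147.36°  ·
  (2,4): δ = 73.91°  ✓
  (2,5): δ = 7.00°  ✓
  (3,4): δ = 106.55°  ·
  (3,5): δ = 39.64°  ✓
  (4,5): δ = 113.09°  ·
antipodal pairs: 8

count = 8; pairs: (0,2), (0,3), (0,4), (1,4), (1,5), (2,4), (2,5), (3,5)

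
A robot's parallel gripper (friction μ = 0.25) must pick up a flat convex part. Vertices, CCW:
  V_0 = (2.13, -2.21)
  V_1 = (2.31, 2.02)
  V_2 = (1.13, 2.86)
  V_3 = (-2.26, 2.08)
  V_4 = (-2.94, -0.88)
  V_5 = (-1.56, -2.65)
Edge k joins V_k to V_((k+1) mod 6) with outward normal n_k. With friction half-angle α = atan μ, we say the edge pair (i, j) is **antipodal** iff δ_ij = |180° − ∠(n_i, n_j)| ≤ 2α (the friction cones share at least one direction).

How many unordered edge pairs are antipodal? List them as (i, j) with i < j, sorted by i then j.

α = atan 0.25 = 14.04°;  2α = 28.07°
n_0 = (+0.9991, -0.0425)
n_1 = (+0.5799, +0.8147)
n_2 = (-0.2242, +0.9745)
n_3 = (-0.9746, +0.2239)
n_4 = (-0.7886, -0.6149)
n_5 = (+0.1184, -0.9930)
  (0,1): δ = 123.01°  ·
  (0,2): δ = 74.61°  ·
  (0,3): δ = 10.50°  ✓
  (0,4): δ = 40.38°  ·
  (0,5): δ = 99.24°  ·
  (1,2): δ = 131.60°  ·
  (1,3): δ = 67.49°  ·
  (1,4): δ = 16.61°  ✓
  (1,5): δ = 42.25°  ·
  (2,3): δ = 115.90°  ·
  (2,4): δ = 65.02°  ·
  (2,5): δ = 6.16°  ✓
  (3,4): δ = 129.12°  ·
  (3,5): δ = 70.26°  ·
  (4,5): δ = 121.14°  ·
antipodal pairs: 3

count = 3; pairs: (0,3), (1,4), (2,5)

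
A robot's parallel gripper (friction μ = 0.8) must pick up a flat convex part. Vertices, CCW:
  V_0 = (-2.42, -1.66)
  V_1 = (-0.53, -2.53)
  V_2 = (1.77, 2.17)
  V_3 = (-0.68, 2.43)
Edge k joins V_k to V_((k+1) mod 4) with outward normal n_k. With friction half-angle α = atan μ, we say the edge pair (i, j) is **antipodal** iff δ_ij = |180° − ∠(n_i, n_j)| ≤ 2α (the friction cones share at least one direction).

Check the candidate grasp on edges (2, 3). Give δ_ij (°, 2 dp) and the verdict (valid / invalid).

α = atan 0.8 = 38.66°;  2α = 77.32°
edge 2: e_2 = (-2.45, +0.26);  n_2 = (+0.1055, +0.9944)
edge 3: e_3 = (-1.74, -4.09);  n_3 = (-0.9202, +0.3915)
∠(n_2, n_3) = 73.01°
δ = |180° − 73.01°| = 106.99°
106.99° > 2α = 77.32°  →  invalid

δ = 106.99°, invalid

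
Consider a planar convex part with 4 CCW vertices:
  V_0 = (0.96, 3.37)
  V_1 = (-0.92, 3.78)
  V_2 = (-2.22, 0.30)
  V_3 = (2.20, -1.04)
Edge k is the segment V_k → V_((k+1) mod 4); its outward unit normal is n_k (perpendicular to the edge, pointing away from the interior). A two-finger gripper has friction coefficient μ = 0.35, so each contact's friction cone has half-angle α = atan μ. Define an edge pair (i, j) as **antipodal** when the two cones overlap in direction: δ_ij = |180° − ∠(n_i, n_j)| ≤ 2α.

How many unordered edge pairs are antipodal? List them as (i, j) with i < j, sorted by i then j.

α = atan 0.35 = 19.29°;  2α = 38.58°
n_0 = (+0.2131, +0.9770)
n_1 = (-0.9368, +0.3499)
n_2 = (-0.2901, -0.9570)
n_3 = (+0.9627, +0.2707)
  (0,1): δ = 98.18°  ·
  (0,2): δ = 4.56°  ✓
  (0,3): δ = 118.01°  ·
  (1,2): δ = 86.38°  ·
  (1,3): δ = 36.19°  ✓
  (2,3): δ = 57.43°  ·
antipodal pairs: 2

count = 2; pairs: (0,2), (1,3)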